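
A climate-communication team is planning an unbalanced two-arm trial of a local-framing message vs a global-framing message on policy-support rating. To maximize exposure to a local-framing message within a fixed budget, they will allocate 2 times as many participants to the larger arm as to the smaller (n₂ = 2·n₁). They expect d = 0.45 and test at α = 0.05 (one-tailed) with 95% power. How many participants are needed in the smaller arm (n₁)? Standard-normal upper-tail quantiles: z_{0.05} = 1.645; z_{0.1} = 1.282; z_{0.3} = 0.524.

With allocation ratio k = n₂/n₁ = 2, Var(x̄₁−x̄₂) = σ²(1/n₁ + 1/(k·n₁)) = σ²·(k+1)/(k·n₁).
So n₁ = (1 + 1/k)·((z_{α} + z_β)/d)² = 1.500 × (3.290/0.45)².
n₁ = 1.500 × 53.45 = 80.2.
Round up: n₁ = 81, giving n₂ = 2 × 81 = 162.

n₁ = 81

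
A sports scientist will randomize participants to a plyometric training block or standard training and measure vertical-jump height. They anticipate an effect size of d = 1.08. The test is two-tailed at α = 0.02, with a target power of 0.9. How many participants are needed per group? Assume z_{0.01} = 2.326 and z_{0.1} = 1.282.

n = 23 per group

For two independent groups with equal n: n = 2·((z_{α/2} + z_β) / d)².
z_{α/2} + z_β = 2.326 + 1.282 = 3.608.
n = 2 × (3.608 / 1.08)² = 2 × 3.341² = 2 × 11.16 = 22.3.
Round up to the next whole participant.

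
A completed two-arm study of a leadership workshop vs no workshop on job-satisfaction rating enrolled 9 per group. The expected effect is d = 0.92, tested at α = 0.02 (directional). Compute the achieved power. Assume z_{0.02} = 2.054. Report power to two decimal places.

For two equal groups, power = Φ(d·√(n/2) − z_{α}).
d·√(n/2) = 0.92 × √(9/2) = 0.92 × 2.121 = 1.952.
z_β = 1.952 − 2.054 = -0.102.
Power = Φ(-0.102) = 0.459.

power ≈ 0.46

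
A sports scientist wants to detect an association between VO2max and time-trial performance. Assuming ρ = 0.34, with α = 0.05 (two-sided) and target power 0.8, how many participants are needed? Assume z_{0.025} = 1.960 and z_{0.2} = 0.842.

n = 66

Fisher's z: C = ½·ln((1+r)/(1−r)) = ½·ln(2.0303) = 0.3541.
n = ((z_{α/2} + z_β)/C)² + 3.
(1.960 + 0.842) / 0.3541 = 2.802 / 0.3541 = 7.913.
n = 7.913² + 3 = 62.62 + 3 = 65.6.
Round up.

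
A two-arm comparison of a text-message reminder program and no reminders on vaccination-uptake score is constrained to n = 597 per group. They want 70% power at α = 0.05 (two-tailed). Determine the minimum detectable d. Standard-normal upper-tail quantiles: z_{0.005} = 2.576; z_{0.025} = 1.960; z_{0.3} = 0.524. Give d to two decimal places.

d_min ≈ 0.14

For two independent groups of n = 597 each: d_min = (z_{α/2} + z_β)·√(2/n).
z-sum = 1.960 + 0.524 = 2.484.
d_min = 2.484 × √(2/597) = 2.484 × 0.0579 = 0.144.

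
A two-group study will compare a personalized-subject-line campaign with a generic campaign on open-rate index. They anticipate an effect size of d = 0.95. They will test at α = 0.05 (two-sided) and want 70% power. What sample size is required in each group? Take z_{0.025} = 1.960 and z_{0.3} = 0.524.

For two independent groups with equal n: n = 2·((z_{α/2} + z_β) / d)².
z_{α/2} + z_β = 1.960 + 0.524 = 2.484.
n = 2 × (2.484 / 0.95)² = 2 × 2.615² = 2 × 6.84 = 13.7.
Round up to the next whole participant.

n = 14 per group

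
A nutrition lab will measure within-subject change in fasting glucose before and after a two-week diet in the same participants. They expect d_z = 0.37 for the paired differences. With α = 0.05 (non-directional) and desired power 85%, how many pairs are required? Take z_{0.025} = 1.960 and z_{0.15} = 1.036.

For a paired (one-sample on differences) test: n = ((z_{α/2} + z_β) / d)².
z_{α/2} + z_β = 1.960 + 1.036 = 2.996.
n = (2.996 / 0.37)² = 8.097² = 65.57.
Round up.

n = 66 pairs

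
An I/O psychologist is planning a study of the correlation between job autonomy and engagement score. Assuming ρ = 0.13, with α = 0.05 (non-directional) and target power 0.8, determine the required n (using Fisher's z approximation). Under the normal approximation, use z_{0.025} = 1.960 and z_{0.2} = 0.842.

Fisher's z: C = ½·ln((1+r)/(1−r)) = ½·ln(1.2989) = 0.1307.
n = ((z_{α/2} + z_β)/C)² + 3.
(1.960 + 0.842) / 0.1307 = 2.802 / 0.1307 = 21.438.
n = 21.438² + 3 = 459.61 + 3 = 462.6.
Round up.

n = 463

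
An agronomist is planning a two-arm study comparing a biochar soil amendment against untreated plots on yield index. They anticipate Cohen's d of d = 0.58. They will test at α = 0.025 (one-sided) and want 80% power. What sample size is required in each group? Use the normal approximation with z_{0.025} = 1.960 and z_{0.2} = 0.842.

n = 47 per group

For two independent groups with equal n: n = 2·((z_{α} + z_β) / d)².
z_{α} + z_β = 1.960 + 0.842 = 2.802.
n = 2 × (2.802 / 0.58)² = 2 × 4.831² = 2 × 23.34 = 46.7.
Round up to the next whole participant.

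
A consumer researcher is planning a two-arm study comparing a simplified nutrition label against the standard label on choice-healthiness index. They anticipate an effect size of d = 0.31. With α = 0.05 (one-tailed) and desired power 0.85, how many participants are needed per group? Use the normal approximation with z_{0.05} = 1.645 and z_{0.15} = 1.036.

For two independent groups with equal n: n = 2·((z_{α} + z_β) / d)².
z_{α} + z_β = 1.645 + 1.036 = 2.681.
n = 2 × (2.681 / 0.31)² = 2 × 8.648² = 2 × 74.79 = 149.6.
Round up to the next whole participant.

n = 150 per group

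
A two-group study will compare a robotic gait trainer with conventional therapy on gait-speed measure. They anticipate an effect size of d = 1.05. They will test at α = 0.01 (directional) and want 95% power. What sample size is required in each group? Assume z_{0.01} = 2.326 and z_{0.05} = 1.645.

n = 29 per group

For two independent groups with equal n: n = 2·((z_{α} + z_β) / d)².
z_{α} + z_β = 2.326 + 1.645 = 3.971.
n = 2 × (3.971 / 1.05)² = 2 × 3.782² = 2 × 14.30 = 28.6.
Round up to the next whole participant.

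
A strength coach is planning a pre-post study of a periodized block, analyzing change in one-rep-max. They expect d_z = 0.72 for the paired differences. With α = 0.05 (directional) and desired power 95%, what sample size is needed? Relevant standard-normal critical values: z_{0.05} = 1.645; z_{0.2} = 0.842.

n = 21 pairs

For a paired (one-sample on differences) test: n = ((z_{α} + z_β) / d)².
z_{α} + z_β = 1.645 + 1.645 = 3.290.
n = (3.290 / 0.72)² = 4.569² = 20.88.
Round up.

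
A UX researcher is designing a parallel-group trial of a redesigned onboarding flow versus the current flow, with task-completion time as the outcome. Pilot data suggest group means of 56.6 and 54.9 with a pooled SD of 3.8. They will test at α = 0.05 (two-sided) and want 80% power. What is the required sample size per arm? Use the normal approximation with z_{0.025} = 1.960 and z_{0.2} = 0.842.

n = 79 per group

Cohen's d = |M₁ − M₂| / SD_pooled = |56.6 − 54.9| / 3.8 = 1.7 / 3.8 = 0.447.
For two independent groups with equal n: n = 2·((z_{α/2} + z_β) / d)².
z_{α/2} + z_β = 1.960 + 0.842 = 2.802.
n = 2 × (2.802 / 0.447)² = 2 × 6.268² = 2 × 39.29 = 78.6.
Round up to the next whole participant.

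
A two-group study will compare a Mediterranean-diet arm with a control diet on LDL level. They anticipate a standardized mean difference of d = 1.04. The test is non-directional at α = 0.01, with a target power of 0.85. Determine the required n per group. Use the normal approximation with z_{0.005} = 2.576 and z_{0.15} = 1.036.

For two independent groups with equal n: n = 2·((z_{α/2} + z_β) / d)².
z_{α/2} + z_β = 2.576 + 1.036 = 3.612.
n = 2 × (3.612 / 1.04)² = 2 × 3.473² = 2 × 12.06 = 24.1.
Round up to the next whole participant.

n = 25 per group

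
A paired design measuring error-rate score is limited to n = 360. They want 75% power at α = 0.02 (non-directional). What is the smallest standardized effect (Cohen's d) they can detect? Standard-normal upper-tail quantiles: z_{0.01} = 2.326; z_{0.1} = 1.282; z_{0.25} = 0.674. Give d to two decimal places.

d_min ≈ 0.16

For a single sample (or paired design) of n = 360: d_min = (z_{α/2} + z_β)/√n.
z-sum = 2.326 + 0.674 = 3.000.
d_min = 3.000 / √360 = 3.000 / 18.974 = 0.158.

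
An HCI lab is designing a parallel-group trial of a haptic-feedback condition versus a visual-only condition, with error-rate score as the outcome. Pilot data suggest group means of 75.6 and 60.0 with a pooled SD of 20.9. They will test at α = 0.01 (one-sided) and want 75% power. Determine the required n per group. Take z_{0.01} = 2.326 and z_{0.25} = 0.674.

Cohen's d = |M₁ − M₂| / SD_pooled = |75.6 − 60.0| / 20.9 = 15.6 / 20.9 = 0.746.
For two independent groups with equal n: n = 2·((z_{α} + z_β) / d)².
z_{α} + z_β = 2.326 + 0.674 = 3.000.
n = 2 × (3.000 / 0.746)² = 2 × 4.021² = 2 × 16.17 = 32.3.
Round up to the next whole participant.

n = 33 per group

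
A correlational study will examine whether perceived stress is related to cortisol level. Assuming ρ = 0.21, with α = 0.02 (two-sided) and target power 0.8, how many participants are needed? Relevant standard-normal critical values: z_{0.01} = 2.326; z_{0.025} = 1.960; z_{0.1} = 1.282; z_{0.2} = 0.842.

Fisher's z: C = ½·ln((1+r)/(1−r)) = ½·ln(1.5316) = 0.2132.
n = ((z_{α/2} + z_β)/C)² + 3.
(2.326 + 0.842) / 0.2132 = 3.168 / 0.2132 = 14.859.
n = 14.859² + 3 = 220.80 + 3 = 223.8.
Round up.

n = 224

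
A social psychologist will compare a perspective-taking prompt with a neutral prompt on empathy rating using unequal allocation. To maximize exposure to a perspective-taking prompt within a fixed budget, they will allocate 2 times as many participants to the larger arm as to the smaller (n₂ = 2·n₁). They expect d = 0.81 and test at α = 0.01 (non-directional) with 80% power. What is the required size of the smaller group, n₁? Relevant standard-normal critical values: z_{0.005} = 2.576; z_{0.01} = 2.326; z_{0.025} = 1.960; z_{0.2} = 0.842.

n₁ = 27

With allocation ratio k = n₂/n₁ = 2, Var(x̄₁−x̄₂) = σ²(1/n₁ + 1/(k·n₁)) = σ²·(k+1)/(k·n₁).
So n₁ = (1 + 1/k)·((z_{α/2} + z_β)/d)² = 1.500 × (3.418/0.81)².
n₁ = 1.500 × 17.81 = 26.7.
Round up: n₁ = 27, giving n₂ = 2 × 27 = 54.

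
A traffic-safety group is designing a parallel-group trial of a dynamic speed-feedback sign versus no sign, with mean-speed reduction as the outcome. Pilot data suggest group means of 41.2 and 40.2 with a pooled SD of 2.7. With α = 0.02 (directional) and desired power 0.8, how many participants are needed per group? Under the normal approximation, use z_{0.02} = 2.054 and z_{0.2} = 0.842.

Cohen's d = |M₁ − M₂| / SD_pooled = |41.2 − 40.2| / 2.7 = 1.0 / 2.7 = 0.370.
For two independent groups with equal n: n = 2·((z_{α} + z_β) / d)².
z_{α} + z_β = 2.054 + 0.842 = 2.896.
n = 2 × (2.896 / 0.370)² = 2 × 7.827² = 2 × 61.26 = 122.5.
Round up to the next whole participant.

n = 123 per group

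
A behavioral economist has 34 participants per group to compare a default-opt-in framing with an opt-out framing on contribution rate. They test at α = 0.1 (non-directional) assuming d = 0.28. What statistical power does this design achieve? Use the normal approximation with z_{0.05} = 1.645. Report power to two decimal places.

power ≈ 0.31

For two equal groups, power = Φ(d·√(n/2) − z_{α/2}).
d·√(n/2) = 0.28 × √(34/2) = 0.28 × 4.123 = 1.154.
z_β = 1.154 − 1.645 = -0.491.
Power = Φ(-0.491) = 0.312.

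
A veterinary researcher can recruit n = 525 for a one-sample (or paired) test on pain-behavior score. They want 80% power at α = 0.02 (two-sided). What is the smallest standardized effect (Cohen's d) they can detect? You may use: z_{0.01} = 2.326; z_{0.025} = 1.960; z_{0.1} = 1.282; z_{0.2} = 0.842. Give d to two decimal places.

d_min ≈ 0.14

For a single sample (or paired design) of n = 525: d_min = (z_{α/2} + z_β)/√n.
z-sum = 2.326 + 0.842 = 3.168.
d_min = 3.168 / √525 = 3.168 / 22.913 = 0.138.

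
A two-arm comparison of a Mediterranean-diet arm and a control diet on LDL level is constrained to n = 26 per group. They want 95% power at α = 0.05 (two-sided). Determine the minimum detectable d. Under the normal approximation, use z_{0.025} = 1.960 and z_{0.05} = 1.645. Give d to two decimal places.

d_min ≈ 1.00

For two independent groups of n = 26 each: d_min = (z_{α/2} + z_β)·√(2/n).
z-sum = 1.960 + 1.645 = 3.605.
d_min = 3.605 × √(2/26) = 3.605 × 0.2774 = 1.000.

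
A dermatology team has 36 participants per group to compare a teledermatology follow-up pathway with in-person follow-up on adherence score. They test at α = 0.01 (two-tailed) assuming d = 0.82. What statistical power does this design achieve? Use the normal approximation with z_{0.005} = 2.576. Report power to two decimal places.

For two equal groups, power = Φ(d·√(n/2) − z_{α/2}).
d·√(n/2) = 0.82 × √(36/2) = 0.82 × 4.243 = 3.479.
z_β = 3.479 − 2.576 = 0.903.
Power = Φ(0.903) = 0.817.

power ≈ 0.82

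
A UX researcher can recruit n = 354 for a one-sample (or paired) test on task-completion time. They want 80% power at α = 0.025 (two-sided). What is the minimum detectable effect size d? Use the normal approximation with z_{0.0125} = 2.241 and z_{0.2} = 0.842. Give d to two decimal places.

d_min ≈ 0.16

For a single sample (or paired design) of n = 354: d_min = (z_{α/2} + z_β)/√n.
z-sum = 2.241 + 0.842 = 3.083.
d_min = 3.083 / √354 = 3.083 / 18.815 = 0.164.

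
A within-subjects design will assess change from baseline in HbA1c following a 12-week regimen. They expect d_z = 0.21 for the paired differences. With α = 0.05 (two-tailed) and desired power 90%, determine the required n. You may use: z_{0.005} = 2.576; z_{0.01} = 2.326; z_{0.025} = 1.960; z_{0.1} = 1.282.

For a paired (one-sample on differences) test: n = ((z_{α/2} + z_β) / d)².
z_{α/2} + z_β = 1.960 + 1.282 = 3.242.
n = (3.242 / 0.21)² = 15.438² = 238.33.
Round up.

n = 239 pairs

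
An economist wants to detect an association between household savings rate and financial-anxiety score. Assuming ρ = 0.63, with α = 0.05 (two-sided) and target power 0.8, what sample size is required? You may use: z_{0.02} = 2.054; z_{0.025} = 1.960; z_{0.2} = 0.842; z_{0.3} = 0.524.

n = 18

Fisher's z: C = ½·ln((1+r)/(1−r)) = ½·ln(4.4054) = 0.7414.
n = ((z_{α/2} + z_β)/C)² + 3.
(1.960 + 0.842) / 0.7414 = 2.802 / 0.7414 = 3.779.
n = 3.779² + 3 = 14.28 + 3 = 17.3.
Round up.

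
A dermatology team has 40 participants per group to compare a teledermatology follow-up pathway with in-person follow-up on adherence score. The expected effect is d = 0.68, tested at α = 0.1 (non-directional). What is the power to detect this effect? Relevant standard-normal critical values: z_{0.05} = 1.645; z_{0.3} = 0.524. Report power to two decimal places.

power ≈ 0.92

For two equal groups, power = Φ(d·√(n/2) − z_{α/2}).
d·√(n/2) = 0.68 × √(40/2) = 0.68 × 4.472 = 3.041.
z_β = 3.041 − 1.645 = 1.396.
Power = Φ(1.396) = 0.919.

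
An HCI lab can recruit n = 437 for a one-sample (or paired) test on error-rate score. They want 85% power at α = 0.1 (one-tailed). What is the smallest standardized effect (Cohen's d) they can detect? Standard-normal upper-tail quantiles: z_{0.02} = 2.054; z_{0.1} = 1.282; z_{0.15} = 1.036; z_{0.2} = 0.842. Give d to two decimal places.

d_min ≈ 0.11

For a single sample (or paired design) of n = 437: d_min = (z_{α} + z_β)/√n.
z-sum = 1.282 + 1.036 = 2.318.
d_min = 2.318 / √437 = 2.318 / 20.905 = 0.111.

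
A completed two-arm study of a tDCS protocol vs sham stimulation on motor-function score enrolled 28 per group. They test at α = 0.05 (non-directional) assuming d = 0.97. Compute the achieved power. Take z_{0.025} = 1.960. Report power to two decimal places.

power ≈ 0.95

For two equal groups, power = Φ(d·√(n/2) − z_{α/2}).
d·√(n/2) = 0.97 × √(28/2) = 0.97 × 3.742 = 3.629.
z_β = 3.629 − 1.960 = 1.669.
Power = Φ(1.669) = 0.952.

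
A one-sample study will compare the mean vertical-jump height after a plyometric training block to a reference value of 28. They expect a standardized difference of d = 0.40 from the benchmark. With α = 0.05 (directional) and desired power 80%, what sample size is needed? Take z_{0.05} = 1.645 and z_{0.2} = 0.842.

For a one-sample test: n = ((z_{α} + z_β) / d)².
z_{α} + z_β = 1.645 + 0.842 = 2.487.
n = (2.487 / 0.40)² = 6.218² = 38.66.
Round up.

n = 39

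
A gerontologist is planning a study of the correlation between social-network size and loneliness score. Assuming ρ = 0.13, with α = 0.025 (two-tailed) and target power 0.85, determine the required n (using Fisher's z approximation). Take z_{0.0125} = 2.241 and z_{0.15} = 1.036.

Fisher's z: C = ½·ln((1+r)/(1−r)) = ½·ln(1.2989) = 0.1307.
n = ((z_{α/2} + z_β)/C)² + 3.
(2.241 + 1.036) / 0.1307 = 3.277 / 0.1307 = 25.073.
n = 25.073² + 3 = 628.64 + 3 = 631.6.
Round up.

n = 632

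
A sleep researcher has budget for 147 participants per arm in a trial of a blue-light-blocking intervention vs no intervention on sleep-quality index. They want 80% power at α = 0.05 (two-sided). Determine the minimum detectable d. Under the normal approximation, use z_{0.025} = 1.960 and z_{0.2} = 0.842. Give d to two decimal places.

d_min ≈ 0.33

For two independent groups of n = 147 each: d_min = (z_{α/2} + z_β)·√(2/n).
z-sum = 1.960 + 0.842 = 2.802.
d_min = 2.802 × √(2/147) = 2.802 × 0.1166 = 0.327.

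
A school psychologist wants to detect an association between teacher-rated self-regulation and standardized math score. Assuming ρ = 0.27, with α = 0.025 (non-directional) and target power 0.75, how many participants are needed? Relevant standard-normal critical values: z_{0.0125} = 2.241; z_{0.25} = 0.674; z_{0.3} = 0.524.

n = 114

Fisher's z: C = ½·ln((1+r)/(1−r)) = ½·ln(1.7397) = 0.2769.
n = ((z_{α/2} + z_β)/C)² + 3.
(2.241 + 0.674) / 0.2769 = 2.915 / 0.2769 = 10.527.
n = 10.527² + 3 = 110.82 + 3 = 113.8.
Round up.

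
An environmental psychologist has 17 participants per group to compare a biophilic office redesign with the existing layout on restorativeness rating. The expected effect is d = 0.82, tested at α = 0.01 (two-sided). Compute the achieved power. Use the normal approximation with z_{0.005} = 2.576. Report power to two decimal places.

power ≈ 0.43

For two equal groups, power = Φ(d·√(n/2) − z_{α/2}).
d·√(n/2) = 0.82 × √(17/2) = 0.82 × 2.915 = 2.391.
z_β = 2.391 − 2.576 = -0.185.
Power = Φ(-0.185) = 0.426.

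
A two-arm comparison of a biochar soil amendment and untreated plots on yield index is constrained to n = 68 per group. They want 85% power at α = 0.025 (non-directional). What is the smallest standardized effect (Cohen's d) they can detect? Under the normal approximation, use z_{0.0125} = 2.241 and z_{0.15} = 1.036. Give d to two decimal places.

For two independent groups of n = 68 each: d_min = (z_{α/2} + z_β)·√(2/n).
z-sum = 2.241 + 1.036 = 3.277.
d_min = 3.277 × √(2/68) = 3.277 × 0.1715 = 0.562.

d_min ≈ 0.56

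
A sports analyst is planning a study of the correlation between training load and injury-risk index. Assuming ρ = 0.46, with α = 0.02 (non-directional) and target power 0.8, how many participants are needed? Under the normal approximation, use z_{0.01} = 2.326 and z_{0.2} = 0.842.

Fisher's z: C = ½·ln((1+r)/(1−r)) = ½·ln(2.7037) = 0.4973.
n = ((z_{α/2} + z_β)/C)² + 3.
(2.326 + 0.842) / 0.4973 = 3.168 / 0.4973 = 6.370.
n = 6.370² + 3 = 40.58 + 3 = 43.6.
Round up.

n = 44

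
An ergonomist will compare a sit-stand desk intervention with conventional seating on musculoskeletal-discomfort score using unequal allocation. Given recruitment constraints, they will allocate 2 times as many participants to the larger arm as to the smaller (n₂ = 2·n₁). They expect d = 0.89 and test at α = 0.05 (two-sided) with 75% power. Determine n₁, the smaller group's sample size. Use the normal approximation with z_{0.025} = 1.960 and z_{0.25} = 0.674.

With allocation ratio k = n₂/n₁ = 2, Var(x̄₁−x̄₂) = σ²(1/n₁ + 1/(k·n₁)) = σ²·(k+1)/(k·n₁).
So n₁ = (1 + 1/k)·((z_{α/2} + z_β)/d)² = 1.500 × (2.634/0.89)².
n₁ = 1.500 × 8.76 = 13.1.
Round up: n₁ = 14, giving n₂ = 2 × 14 = 28.

n₁ = 14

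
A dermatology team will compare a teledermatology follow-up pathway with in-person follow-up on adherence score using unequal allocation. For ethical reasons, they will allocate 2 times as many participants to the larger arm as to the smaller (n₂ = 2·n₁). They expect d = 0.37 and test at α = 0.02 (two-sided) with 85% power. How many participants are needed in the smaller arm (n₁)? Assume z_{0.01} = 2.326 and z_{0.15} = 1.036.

n₁ = 124

With allocation ratio k = n₂/n₁ = 2, Var(x̄₁−x̄₂) = σ²(1/n₁ + 1/(k·n₁)) = σ²·(k+1)/(k·n₁).
So n₁ = (1 + 1/k)·((z_{α/2} + z_β)/d)² = 1.500 × (3.362/0.37)².
n₁ = 1.500 × 82.56 = 123.8.
Round up: n₁ = 124, giving n₂ = 2 × 124 = 248.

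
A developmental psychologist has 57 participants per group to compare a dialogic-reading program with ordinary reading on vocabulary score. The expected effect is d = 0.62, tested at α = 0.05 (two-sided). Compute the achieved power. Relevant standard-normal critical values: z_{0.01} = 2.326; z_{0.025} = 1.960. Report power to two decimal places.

power ≈ 0.91

For two equal groups, power = Φ(d·√(n/2) − z_{α/2}).
d·√(n/2) = 0.62 × √(57/2) = 0.62 × 5.339 = 3.310.
z_β = 3.310 − 1.960 = 1.350.
Power = Φ(1.350) = 0.911.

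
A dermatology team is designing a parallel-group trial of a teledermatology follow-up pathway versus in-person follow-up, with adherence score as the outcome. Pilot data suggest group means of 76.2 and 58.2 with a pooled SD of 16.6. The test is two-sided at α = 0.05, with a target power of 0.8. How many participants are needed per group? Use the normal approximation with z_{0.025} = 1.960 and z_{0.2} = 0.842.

Cohen's d = |M₁ − M₂| / SD_pooled = |76.2 − 58.2| / 16.6 = 18.0 / 16.6 = 1.084.
For two independent groups with equal n: n = 2·((z_{α/2} + z_β) / d)².
z_{α/2} + z_β = 1.960 + 0.842 = 2.802.
n = 2 × (2.802 / 1.084)² = 2 × 2.585² = 2 × 6.68 = 13.4.
Round up to the next whole participant.

n = 14 per group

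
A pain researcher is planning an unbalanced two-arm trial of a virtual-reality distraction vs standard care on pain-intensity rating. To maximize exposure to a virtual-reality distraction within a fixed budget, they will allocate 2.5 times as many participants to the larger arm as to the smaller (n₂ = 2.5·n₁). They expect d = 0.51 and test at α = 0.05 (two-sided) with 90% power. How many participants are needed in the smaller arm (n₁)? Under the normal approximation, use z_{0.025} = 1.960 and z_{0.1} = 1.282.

With allocation ratio k = n₂/n₁ = 2.5, Var(x̄₁−x̄₂) = σ²(1/n₁ + 1/(k·n₁)) = σ²·(k+1)/(k·n₁).
So n₁ = (1 + 1/k)·((z_{α/2} + z_β)/d)² = 1.400 × (3.242/0.51)².
n₁ = 1.400 × 40.41 = 56.6.
Round up: n₁ = 57, giving n₂ = ⌈2.5 × 57⌉ = ⌈142.5⌉ = 143.

n₁ = 57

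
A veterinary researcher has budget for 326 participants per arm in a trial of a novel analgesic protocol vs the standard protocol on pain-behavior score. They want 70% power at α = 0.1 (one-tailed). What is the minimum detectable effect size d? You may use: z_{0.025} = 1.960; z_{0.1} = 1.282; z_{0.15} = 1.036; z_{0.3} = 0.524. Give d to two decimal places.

d_min ≈ 0.14

For two independent groups of n = 326 each: d_min = (z_{α} + z_β)·√(2/n).
z-sum = 1.282 + 0.524 = 1.806.
d_min = 1.806 × √(2/326) = 1.806 × 0.0783 = 0.141.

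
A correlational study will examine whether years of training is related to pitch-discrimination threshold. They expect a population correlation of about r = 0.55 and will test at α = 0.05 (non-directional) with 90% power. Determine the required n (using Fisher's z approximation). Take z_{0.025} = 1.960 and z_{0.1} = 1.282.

Fisher's z: C = ½·ln((1+r)/(1−r)) = ½·ln(3.4444) = 0.6184.
n = ((z_{α/2} + z_β)/C)² + 3.
(1.960 + 1.282) / 0.6184 = 3.242 / 0.6184 = 5.243.
n = 5.243² + 3 = 27.48 + 3 = 30.5.
Round up.

n = 31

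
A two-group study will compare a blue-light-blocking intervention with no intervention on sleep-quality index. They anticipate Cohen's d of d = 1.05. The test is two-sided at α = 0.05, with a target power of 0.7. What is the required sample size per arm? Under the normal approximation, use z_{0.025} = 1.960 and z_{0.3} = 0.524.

For two independent groups with equal n: n = 2·((z_{α/2} + z_β) / d)².
z_{α/2} + z_β = 1.960 + 0.524 = 2.484.
n = 2 × (2.484 / 1.05)² = 2 × 2.366² = 2 × 5.60 = 11.2.
Round up to the next whole participant.

n = 12 per group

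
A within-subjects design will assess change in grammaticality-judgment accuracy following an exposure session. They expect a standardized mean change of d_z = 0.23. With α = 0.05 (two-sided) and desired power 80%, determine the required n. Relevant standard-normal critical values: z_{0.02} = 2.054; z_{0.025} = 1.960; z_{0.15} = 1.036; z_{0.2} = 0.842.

n = 149 pairs

For a paired (one-sample on differences) test: n = ((z_{α/2} + z_β) / d)².
z_{α/2} + z_β = 1.960 + 0.842 = 2.802.
n = (2.802 / 0.23)² = 12.183² = 148.42.
Round up.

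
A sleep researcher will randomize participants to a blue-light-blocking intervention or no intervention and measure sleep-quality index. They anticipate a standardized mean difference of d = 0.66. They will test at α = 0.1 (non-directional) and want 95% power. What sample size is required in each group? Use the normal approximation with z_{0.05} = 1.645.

n = 50 per group

For two independent groups with equal n: n = 2·((z_{α/2} + z_β) / d)².
z_{α/2} + z_β = 1.645 + 1.645 = 3.290.
n = 2 × (3.290 / 0.66)² = 2 × 4.985² = 2 × 24.85 = 49.7.
Round up to the next whole participant.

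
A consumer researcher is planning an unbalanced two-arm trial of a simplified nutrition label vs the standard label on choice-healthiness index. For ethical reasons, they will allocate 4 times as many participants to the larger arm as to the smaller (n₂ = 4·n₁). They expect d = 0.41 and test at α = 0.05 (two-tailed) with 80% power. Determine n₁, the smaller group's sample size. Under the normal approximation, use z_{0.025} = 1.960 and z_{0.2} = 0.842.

With allocation ratio k = n₂/n₁ = 4, Var(x̄₁−x̄₂) = σ²(1/n₁ + 1/(k·n₁)) = σ²·(k+1)/(k·n₁).
So n₁ = (1 + 1/k)·((z_{α/2} + z_β)/d)² = 1.250 × (2.802/0.41)².
n₁ = 1.250 × 46.71 = 58.4.
Round up: n₁ = 59, giving n₂ = 4 × 59 = 236.

n₁ = 59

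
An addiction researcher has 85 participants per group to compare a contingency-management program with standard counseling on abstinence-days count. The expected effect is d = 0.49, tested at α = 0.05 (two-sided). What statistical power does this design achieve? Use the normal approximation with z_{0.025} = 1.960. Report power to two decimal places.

power ≈ 0.89

For two equal groups, power = Φ(d·√(n/2) − z_{α/2}).
d·√(n/2) = 0.49 × √(85/2) = 0.49 × 6.519 = 3.194.
z_β = 3.194 − 1.960 = 1.234.
Power = Φ(1.234) = 0.891.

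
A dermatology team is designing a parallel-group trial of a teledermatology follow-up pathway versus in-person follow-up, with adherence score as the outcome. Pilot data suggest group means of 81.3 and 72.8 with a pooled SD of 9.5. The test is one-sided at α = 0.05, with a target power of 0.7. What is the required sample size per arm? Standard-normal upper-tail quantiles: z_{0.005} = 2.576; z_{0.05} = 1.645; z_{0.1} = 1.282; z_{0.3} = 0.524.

Cohen's d = |M₁ − M₂| / SD_pooled = |81.3 − 72.8| / 9.5 = 8.5 / 9.5 = 0.895.
For two independent groups with equal n: n = 2·((z_{α} + z_β) / d)².
z_{α} + z_β = 1.645 + 0.524 = 2.169.
n = 2 × (2.169 / 0.895)² = 2 × 2.423² = 2 × 5.87 = 11.7.
Round up to the next whole participant.

n = 12 per group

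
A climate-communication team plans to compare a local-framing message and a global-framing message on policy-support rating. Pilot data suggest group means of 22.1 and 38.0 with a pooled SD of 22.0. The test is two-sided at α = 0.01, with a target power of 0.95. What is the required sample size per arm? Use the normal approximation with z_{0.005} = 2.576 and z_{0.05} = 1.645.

Cohen's d = |M₁ − M₂| / SD_pooled = |22.1 − 38.0| / 22.0 = 15.9 / 22.0 = 0.723.
For two independent groups with equal n: n = 2·((z_{α/2} + z_β) / d)².
z_{α/2} + z_β = 2.576 + 1.645 = 4.221.
n = 2 × (4.221 / 0.723)² = 2 × 5.838² = 2 × 34.08 = 68.2.
Round up to the next whole participant.

n = 69 per group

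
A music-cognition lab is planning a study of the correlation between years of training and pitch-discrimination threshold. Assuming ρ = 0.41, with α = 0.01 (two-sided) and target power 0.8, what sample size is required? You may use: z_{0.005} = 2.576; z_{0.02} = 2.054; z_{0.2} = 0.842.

Fisher's z: C = ½·ln((1+r)/(1−r)) = ½·ln(2.3898) = 0.4356.
n = ((z_{α/2} + z_β)/C)² + 3.
(2.576 + 0.842) / 0.4356 = 3.418 / 0.4356 = 7.847.
n = 7.847² + 3 = 61.57 + 3 = 64.6.
Round up.

n = 65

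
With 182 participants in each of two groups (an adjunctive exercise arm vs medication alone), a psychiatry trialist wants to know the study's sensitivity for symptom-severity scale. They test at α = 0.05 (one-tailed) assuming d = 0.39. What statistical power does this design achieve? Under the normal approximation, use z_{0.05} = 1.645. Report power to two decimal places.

power ≈ 0.98

For two equal groups, power = Φ(d·√(n/2) − z_{α}).
d·√(n/2) = 0.39 × √(182/2) = 0.39 × 9.539 = 3.720.
z_β = 3.720 − 1.645 = 2.075.
Power = Φ(2.075) = 0.981.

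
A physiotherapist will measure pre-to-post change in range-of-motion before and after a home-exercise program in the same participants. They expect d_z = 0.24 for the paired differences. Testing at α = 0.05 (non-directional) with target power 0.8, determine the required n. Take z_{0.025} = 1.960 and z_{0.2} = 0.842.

n = 137 pairs

For a paired (one-sample on differences) test: n = ((z_{α/2} + z_β) / d)².
z_{α/2} + z_β = 1.960 + 0.842 = 2.802.
n = (2.802 / 0.24)² = 11.675² = 136.31.
Round up.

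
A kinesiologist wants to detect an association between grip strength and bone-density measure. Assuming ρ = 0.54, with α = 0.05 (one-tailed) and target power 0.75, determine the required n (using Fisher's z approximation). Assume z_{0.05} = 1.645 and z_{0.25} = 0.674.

Fisher's z: C = ½·ln((1+r)/(1−r)) = ½·ln(3.3478) = 0.6042.
n = ((z_{α} + z_β)/C)² + 3.
(1.645 + 0.674) / 0.6042 = 2.319 / 0.6042 = 3.838.
n = 3.838² + 3 = 14.73 + 3 = 17.7.
Round up.

n = 18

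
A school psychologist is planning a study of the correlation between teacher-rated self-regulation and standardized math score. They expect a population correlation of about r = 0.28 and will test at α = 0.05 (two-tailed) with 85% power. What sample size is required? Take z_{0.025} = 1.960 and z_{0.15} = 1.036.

n = 112

Fisher's z: C = ½·ln((1+r)/(1−r)) = ½·ln(1.7778) = 0.2877.
n = ((z_{α/2} + z_β)/C)² + 3.
(1.960 + 1.036) / 0.2877 = 2.996 / 0.2877 = 10.414.
n = 10.414² + 3 = 108.44 + 3 = 111.4.
Round up.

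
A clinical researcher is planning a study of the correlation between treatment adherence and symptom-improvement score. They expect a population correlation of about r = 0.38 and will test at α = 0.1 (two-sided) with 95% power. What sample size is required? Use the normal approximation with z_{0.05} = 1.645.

Fisher's z: C = ½·ln((1+r)/(1−r)) = ½·ln(2.2258) = 0.4001.
n = ((z_{α/2} + z_β)/C)² + 3.
(1.645 + 1.645) / 0.4001 = 3.290 / 0.4001 = 8.223.
n = 8.223² + 3 = 67.62 + 3 = 70.6.
Round up.

n = 71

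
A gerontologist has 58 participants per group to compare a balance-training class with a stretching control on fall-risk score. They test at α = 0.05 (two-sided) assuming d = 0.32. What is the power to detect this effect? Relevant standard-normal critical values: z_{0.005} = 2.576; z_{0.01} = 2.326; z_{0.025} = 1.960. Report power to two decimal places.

power ≈ 0.41

For two equal groups, power = Φ(d·√(n/2) − z_{α/2}).
d·√(n/2) = 0.32 × √(58/2) = 0.32 × 5.385 = 1.723.
z_β = 1.723 − 1.960 = -0.237.
Power = Φ(-0.237) = 0.406.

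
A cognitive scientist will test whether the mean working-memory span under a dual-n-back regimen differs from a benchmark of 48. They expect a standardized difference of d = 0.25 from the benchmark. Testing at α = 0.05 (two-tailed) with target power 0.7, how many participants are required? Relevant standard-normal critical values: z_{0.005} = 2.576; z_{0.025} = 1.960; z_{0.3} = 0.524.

For a one-sample test: n = ((z_{α/2} + z_β) / d)².
z_{α/2} + z_β = 1.960 + 0.524 = 2.484.
n = (2.484 / 0.25)² = 9.936² = 98.72.
Round up.

n = 99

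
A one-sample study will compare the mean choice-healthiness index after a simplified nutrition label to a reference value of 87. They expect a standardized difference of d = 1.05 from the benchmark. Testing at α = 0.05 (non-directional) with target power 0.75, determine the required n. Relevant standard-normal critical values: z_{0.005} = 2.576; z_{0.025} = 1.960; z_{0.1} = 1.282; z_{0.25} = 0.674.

For a one-sample test: n = ((z_{α/2} + z_β) / d)².
z_{α/2} + z_β = 1.960 + 0.674 = 2.634.
n = (2.634 / 1.05)² = 2.509² = 6.29.
Round up.

n = 7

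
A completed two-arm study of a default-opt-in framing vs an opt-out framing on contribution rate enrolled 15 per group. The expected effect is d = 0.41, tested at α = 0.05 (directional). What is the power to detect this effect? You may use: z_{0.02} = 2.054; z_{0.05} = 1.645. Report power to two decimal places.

For two equal groups, power = Φ(d·√(n/2) − z_{α}).
d·√(n/2) = 0.41 × √(15/2) = 0.41 × 2.739 = 1.123.
z_β = 1.123 − 1.645 = -0.522.
Power = Φ(-0.522) = 0.301.

power ≈ 0.30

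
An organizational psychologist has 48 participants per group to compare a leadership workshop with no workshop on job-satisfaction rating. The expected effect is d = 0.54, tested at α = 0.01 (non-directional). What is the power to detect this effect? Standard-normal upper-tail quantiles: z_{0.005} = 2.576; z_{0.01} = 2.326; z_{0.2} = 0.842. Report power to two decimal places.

power ≈ 0.53

For two equal groups, power = Φ(d·√(n/2) − z_{α/2}).
d·√(n/2) = 0.54 × √(48/2) = 0.54 × 4.899 = 2.645.
z_β = 2.645 − 2.576 = 0.069.
Power = Φ(0.069) = 0.528.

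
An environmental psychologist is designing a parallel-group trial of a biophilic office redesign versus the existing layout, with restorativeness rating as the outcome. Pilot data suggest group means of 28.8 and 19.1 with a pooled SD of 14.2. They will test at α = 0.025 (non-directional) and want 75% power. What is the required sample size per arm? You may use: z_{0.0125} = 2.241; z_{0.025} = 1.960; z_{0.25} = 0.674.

n = 37 per group

Cohen's d = |M₁ − M₂| / SD_pooled = |28.8 − 19.1| / 14.2 = 9.7 / 14.2 = 0.683.
For two independent groups with equal n: n = 2·((z_{α/2} + z_β) / d)².
z_{α/2} + z_β = 2.241 + 0.674 = 2.915.
n = 2 × (2.915 / 0.683)² = 2 × 4.268² = 2 × 18.22 = 36.4.
Round up to the next whole participant.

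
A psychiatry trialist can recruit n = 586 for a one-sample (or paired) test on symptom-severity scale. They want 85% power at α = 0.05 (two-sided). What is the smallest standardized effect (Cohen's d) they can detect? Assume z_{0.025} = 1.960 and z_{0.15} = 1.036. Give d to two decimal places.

d_min ≈ 0.12

For a single sample (or paired design) of n = 586: d_min = (z_{α/2} + z_β)/√n.
z-sum = 1.960 + 1.036 = 2.996.
d_min = 2.996 / √586 = 2.996 / 24.207 = 0.124.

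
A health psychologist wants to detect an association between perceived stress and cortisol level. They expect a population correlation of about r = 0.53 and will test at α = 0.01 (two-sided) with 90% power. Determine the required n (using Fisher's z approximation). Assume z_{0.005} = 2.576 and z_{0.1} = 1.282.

n = 46

Fisher's z: C = ½·ln((1+r)/(1−r)) = ½·ln(3.2553) = 0.5901.
n = ((z_{α/2} + z_β)/C)² + 3.
(2.576 + 1.282) / 0.5901 = 3.858 / 0.5901 = 6.538.
n = 6.538² + 3 = 42.74 + 3 = 45.7.
Round up.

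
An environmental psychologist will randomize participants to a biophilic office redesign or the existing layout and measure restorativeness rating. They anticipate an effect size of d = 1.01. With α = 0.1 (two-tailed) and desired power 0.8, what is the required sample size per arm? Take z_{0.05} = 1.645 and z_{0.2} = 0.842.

n = 13 per group

For two independent groups with equal n: n = 2·((z_{α/2} + z_β) / d)².
z_{α/2} + z_β = 1.645 + 0.842 = 2.487.
n = 2 × (2.487 / 1.01)² = 2 × 2.462² = 2 × 6.06 = 12.1.
Round up to the next whole participant.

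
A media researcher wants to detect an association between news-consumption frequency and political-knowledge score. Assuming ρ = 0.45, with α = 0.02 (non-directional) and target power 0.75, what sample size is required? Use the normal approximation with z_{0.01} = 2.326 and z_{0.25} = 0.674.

Fisher's z: C = ½·ln((1+r)/(1−r)) = ½·ln(2.6364) = 0.4847.
n = ((z_{α/2} + z_β)/C)² + 3.
(2.326 + 0.674) / 0.4847 = 3.000 / 0.4847 = 6.189.
n = 6.189² + 3 = 38.31 + 3 = 41.3.
Round up.

n = 42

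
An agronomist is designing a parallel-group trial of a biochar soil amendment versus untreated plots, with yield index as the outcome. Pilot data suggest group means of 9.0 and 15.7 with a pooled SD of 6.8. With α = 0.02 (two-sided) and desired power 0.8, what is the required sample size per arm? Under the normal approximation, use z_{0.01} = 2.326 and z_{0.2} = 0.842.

Cohen's d = |M₁ − M₂| / SD_pooled = |9.0 − 15.7| / 6.8 = 6.7 / 6.8 = 0.985.
For two independent groups with equal n: n = 2·((z_{α/2} + z_β) / d)².
z_{α/2} + z_β = 2.326 + 0.842 = 3.168.
n = 2 × (3.168 / 0.985)² = 2 × 3.216² = 2 × 10.34 = 20.7.
Round up to the next whole participant.

n = 21 per group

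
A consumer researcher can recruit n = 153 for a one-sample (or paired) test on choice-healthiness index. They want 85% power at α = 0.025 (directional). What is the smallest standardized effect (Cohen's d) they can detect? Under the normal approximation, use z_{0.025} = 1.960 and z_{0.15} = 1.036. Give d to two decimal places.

For a single sample (or paired design) of n = 153: d_min = (z_{α} + z_β)/√n.
z-sum = 1.960 + 1.036 = 2.996.
d_min = 2.996 / √153 = 2.996 / 12.369 = 0.242.

d_min ≈ 0.24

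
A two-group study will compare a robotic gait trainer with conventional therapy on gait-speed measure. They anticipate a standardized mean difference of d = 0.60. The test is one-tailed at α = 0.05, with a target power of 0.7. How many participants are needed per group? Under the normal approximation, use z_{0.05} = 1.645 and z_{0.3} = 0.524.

n = 27 per group

For two independent groups with equal n: n = 2·((z_{α} + z_β) / d)².
z_{α} + z_β = 1.645 + 0.524 = 2.169.
n = 2 × (2.169 / 0.60)² = 2 × 3.615² = 2 × 13.07 = 26.1.
Round up to the next whole participant.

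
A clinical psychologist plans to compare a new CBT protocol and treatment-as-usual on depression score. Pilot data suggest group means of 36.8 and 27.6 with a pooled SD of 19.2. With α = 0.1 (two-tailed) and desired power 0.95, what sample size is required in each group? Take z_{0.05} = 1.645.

Cohen's d = |M₁ − M₂| / SD_pooled = |36.8 − 27.6| / 19.2 = 9.2 / 19.2 = 0.479.
For two independent groups with equal n: n = 2·((z_{α/2} + z_β) / d)².
z_{α/2} + z_β = 1.645 + 1.645 = 3.290.
n = 2 × (3.290 / 0.479)² = 2 × 6.868² = 2 × 47.18 = 94.4.
Round up to the next whole participant.

n = 95 per group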